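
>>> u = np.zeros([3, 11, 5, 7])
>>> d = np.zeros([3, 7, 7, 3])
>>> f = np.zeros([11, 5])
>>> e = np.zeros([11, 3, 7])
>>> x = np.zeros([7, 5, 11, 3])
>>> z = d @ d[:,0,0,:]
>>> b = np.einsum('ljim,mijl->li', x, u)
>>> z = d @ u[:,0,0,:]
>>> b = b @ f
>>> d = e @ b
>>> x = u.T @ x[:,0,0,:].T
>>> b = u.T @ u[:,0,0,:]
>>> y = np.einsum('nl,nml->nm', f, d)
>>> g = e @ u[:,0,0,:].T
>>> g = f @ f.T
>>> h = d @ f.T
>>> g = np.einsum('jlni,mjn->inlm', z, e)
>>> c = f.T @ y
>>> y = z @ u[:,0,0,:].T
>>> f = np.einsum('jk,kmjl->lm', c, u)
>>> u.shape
(3, 11, 5, 7)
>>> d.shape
(11, 3, 5)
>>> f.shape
(7, 11)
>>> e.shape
(11, 3, 7)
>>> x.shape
(7, 5, 11, 7)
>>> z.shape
(3, 7, 7, 7)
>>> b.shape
(7, 5, 11, 7)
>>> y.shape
(3, 7, 7, 3)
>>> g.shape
(7, 7, 7, 11)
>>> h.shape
(11, 3, 11)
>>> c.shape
(5, 3)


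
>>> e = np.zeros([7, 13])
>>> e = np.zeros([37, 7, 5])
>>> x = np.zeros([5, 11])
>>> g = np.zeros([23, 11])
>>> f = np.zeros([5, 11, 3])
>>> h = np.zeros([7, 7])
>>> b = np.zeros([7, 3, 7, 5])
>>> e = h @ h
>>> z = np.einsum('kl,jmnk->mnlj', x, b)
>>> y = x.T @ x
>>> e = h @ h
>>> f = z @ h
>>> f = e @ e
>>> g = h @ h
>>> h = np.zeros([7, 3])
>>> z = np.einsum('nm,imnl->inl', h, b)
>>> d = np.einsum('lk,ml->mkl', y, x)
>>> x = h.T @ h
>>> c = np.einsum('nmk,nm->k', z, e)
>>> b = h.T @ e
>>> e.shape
(7, 7)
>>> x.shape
(3, 3)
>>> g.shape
(7, 7)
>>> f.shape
(7, 7)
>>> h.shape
(7, 3)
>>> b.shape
(3, 7)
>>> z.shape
(7, 7, 5)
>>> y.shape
(11, 11)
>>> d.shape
(5, 11, 11)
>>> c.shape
(5,)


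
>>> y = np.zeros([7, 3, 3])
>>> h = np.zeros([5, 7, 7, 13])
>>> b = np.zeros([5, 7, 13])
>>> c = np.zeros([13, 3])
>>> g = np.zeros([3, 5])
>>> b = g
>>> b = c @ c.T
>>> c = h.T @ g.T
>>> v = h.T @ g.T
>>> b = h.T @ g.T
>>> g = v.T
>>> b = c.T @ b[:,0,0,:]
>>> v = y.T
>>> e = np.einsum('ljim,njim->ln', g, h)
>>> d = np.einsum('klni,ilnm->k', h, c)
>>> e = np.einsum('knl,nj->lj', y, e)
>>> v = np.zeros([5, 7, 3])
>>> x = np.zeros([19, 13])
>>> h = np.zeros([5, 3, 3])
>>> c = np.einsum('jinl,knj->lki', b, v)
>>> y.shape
(7, 3, 3)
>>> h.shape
(5, 3, 3)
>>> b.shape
(3, 7, 7, 3)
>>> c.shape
(3, 5, 7)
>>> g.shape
(3, 7, 7, 13)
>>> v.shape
(5, 7, 3)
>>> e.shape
(3, 5)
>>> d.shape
(5,)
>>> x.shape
(19, 13)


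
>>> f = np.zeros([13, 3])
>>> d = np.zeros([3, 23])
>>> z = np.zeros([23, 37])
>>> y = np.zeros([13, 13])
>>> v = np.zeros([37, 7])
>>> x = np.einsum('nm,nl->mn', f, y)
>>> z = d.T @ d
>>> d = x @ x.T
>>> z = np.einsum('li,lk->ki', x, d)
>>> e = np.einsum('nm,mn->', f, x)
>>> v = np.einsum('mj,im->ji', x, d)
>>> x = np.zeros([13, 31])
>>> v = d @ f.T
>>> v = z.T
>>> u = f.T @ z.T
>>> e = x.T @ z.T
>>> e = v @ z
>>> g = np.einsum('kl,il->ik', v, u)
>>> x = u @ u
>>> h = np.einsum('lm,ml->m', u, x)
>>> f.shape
(13, 3)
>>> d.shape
(3, 3)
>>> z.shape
(3, 13)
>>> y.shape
(13, 13)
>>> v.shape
(13, 3)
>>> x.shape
(3, 3)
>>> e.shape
(13, 13)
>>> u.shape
(3, 3)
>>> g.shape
(3, 13)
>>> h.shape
(3,)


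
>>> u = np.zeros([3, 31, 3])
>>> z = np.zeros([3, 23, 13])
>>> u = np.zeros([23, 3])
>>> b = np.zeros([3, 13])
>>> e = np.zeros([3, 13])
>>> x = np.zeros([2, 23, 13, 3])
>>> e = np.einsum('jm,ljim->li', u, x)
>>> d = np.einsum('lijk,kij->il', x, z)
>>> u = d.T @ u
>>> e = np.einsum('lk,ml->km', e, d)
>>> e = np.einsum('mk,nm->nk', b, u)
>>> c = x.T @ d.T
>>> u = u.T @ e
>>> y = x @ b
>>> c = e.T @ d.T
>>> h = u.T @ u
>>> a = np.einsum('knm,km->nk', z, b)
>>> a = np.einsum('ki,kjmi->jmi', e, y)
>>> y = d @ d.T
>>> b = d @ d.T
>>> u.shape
(3, 13)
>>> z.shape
(3, 23, 13)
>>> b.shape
(23, 23)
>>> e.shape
(2, 13)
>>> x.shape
(2, 23, 13, 3)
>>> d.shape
(23, 2)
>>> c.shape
(13, 23)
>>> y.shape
(23, 23)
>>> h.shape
(13, 13)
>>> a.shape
(23, 13, 13)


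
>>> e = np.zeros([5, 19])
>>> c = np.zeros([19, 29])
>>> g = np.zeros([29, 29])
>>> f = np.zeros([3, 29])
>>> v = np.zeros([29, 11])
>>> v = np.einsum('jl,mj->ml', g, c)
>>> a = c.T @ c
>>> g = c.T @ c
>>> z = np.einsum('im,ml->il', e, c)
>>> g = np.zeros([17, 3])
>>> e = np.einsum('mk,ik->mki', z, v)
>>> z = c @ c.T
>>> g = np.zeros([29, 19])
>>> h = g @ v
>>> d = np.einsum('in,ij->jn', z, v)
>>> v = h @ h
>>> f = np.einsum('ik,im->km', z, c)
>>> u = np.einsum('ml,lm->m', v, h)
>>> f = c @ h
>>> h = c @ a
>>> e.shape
(5, 29, 19)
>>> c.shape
(19, 29)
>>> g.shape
(29, 19)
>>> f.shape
(19, 29)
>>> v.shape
(29, 29)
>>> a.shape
(29, 29)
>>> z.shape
(19, 19)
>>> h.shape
(19, 29)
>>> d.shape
(29, 19)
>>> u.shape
(29,)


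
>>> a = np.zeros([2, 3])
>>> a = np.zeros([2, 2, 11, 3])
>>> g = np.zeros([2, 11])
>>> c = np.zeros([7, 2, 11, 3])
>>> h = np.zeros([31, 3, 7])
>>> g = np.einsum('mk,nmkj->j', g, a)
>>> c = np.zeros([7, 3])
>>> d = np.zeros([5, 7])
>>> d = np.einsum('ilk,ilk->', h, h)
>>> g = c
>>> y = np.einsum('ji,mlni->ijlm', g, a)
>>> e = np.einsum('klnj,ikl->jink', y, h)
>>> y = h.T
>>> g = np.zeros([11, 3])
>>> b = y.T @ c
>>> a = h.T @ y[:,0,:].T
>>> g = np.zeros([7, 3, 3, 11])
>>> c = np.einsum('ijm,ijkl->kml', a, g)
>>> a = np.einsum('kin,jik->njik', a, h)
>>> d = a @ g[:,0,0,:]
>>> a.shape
(7, 31, 3, 7)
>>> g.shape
(7, 3, 3, 11)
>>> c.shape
(3, 7, 11)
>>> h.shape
(31, 3, 7)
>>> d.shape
(7, 31, 3, 11)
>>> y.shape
(7, 3, 31)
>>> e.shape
(2, 31, 2, 3)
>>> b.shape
(31, 3, 3)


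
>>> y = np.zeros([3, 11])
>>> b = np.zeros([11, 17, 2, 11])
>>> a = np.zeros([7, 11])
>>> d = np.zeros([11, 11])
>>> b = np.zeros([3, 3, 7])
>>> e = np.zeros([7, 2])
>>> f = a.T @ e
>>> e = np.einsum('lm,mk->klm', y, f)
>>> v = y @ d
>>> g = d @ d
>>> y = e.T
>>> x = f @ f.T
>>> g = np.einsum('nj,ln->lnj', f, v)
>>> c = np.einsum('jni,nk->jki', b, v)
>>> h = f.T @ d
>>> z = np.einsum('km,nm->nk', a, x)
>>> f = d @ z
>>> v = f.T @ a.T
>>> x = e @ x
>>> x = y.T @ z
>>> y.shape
(11, 3, 2)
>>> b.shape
(3, 3, 7)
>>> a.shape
(7, 11)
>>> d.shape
(11, 11)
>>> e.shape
(2, 3, 11)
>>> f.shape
(11, 7)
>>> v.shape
(7, 7)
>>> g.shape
(3, 11, 2)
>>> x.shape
(2, 3, 7)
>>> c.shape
(3, 11, 7)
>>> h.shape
(2, 11)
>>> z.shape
(11, 7)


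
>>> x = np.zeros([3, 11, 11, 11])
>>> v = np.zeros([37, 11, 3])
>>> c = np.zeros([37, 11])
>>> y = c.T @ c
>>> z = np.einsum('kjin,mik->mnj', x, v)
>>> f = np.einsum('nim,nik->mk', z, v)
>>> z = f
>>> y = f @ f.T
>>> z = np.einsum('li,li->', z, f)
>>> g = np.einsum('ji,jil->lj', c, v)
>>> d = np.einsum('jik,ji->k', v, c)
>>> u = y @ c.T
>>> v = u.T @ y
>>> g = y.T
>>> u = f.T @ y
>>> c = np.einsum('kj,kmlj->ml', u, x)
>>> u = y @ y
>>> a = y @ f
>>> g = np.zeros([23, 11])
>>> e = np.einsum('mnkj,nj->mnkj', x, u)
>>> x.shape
(3, 11, 11, 11)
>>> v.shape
(37, 11)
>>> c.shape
(11, 11)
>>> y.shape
(11, 11)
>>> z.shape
()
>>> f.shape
(11, 3)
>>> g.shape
(23, 11)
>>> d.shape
(3,)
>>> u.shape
(11, 11)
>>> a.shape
(11, 3)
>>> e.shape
(3, 11, 11, 11)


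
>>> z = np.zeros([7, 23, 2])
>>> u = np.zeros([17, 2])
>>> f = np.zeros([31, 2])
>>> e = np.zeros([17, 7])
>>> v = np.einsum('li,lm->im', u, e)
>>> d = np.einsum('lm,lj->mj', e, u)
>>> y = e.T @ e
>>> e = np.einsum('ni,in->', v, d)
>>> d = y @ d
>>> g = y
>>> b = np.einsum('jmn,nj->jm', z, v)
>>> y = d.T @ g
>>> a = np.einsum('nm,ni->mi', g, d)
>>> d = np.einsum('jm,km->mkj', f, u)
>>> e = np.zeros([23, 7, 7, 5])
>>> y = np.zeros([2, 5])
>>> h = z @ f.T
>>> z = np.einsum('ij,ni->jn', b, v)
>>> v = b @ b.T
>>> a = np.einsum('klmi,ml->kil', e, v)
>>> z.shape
(23, 2)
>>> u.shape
(17, 2)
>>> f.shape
(31, 2)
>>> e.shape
(23, 7, 7, 5)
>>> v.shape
(7, 7)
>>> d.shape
(2, 17, 31)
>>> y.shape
(2, 5)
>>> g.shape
(7, 7)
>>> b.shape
(7, 23)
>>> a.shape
(23, 5, 7)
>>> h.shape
(7, 23, 31)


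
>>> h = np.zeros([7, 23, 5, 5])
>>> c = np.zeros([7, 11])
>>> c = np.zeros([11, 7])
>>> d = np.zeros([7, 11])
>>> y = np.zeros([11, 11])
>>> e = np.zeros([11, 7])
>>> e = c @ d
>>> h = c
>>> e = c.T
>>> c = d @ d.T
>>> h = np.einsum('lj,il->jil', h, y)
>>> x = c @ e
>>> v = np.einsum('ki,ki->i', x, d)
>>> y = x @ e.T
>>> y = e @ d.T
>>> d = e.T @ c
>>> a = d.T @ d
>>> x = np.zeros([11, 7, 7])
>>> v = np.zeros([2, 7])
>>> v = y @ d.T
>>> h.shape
(7, 11, 11)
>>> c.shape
(7, 7)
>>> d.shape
(11, 7)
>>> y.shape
(7, 7)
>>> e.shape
(7, 11)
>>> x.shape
(11, 7, 7)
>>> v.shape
(7, 11)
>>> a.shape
(7, 7)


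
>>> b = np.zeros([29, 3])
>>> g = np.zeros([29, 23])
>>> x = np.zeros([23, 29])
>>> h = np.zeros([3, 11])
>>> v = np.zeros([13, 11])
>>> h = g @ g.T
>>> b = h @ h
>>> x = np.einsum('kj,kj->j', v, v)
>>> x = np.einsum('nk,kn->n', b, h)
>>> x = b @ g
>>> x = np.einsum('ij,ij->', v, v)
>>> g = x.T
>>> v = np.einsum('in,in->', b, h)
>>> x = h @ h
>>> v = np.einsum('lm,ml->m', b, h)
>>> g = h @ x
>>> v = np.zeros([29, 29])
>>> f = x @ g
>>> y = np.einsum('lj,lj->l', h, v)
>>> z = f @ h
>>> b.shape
(29, 29)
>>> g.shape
(29, 29)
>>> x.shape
(29, 29)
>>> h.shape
(29, 29)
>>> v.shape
(29, 29)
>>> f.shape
(29, 29)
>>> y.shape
(29,)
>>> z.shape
(29, 29)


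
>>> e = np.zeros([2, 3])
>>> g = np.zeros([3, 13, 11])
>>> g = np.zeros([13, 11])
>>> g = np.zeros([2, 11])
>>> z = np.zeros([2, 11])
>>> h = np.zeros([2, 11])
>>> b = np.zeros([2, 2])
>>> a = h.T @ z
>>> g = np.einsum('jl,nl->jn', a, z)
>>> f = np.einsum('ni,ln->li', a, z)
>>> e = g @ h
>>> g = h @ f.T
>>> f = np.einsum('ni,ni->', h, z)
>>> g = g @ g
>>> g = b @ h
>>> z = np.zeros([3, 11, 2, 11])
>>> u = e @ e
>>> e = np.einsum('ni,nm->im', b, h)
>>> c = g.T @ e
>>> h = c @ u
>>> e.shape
(2, 11)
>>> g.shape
(2, 11)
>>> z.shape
(3, 11, 2, 11)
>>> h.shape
(11, 11)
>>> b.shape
(2, 2)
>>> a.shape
(11, 11)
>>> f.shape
()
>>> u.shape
(11, 11)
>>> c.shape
(11, 11)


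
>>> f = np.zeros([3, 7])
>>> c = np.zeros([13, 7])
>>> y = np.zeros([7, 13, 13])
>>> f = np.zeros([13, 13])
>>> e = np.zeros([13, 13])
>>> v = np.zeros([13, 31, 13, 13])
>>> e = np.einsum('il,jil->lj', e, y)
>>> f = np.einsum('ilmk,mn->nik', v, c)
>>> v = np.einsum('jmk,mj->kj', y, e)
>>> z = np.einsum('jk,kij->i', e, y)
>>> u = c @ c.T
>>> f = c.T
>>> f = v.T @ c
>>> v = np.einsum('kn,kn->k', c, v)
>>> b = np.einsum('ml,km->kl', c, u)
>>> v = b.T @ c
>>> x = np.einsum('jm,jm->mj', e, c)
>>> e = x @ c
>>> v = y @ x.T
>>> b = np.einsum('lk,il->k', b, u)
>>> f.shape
(7, 7)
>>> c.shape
(13, 7)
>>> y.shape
(7, 13, 13)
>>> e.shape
(7, 7)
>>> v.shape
(7, 13, 7)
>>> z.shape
(13,)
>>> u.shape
(13, 13)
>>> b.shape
(7,)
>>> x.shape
(7, 13)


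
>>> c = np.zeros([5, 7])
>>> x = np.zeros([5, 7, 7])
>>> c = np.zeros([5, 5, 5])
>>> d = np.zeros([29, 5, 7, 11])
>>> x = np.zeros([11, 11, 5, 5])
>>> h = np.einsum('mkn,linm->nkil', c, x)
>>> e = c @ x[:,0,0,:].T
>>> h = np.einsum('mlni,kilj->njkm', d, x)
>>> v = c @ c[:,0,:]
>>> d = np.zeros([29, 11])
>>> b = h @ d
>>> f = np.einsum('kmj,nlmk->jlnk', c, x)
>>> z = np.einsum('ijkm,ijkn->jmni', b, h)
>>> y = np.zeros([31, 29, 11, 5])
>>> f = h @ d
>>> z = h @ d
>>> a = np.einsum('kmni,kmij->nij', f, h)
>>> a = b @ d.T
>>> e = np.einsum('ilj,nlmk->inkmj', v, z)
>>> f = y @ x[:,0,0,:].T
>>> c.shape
(5, 5, 5)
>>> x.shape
(11, 11, 5, 5)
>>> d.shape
(29, 11)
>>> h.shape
(7, 5, 11, 29)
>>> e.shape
(5, 7, 11, 11, 5)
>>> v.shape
(5, 5, 5)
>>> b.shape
(7, 5, 11, 11)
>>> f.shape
(31, 29, 11, 11)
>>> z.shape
(7, 5, 11, 11)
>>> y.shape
(31, 29, 11, 5)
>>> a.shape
(7, 5, 11, 29)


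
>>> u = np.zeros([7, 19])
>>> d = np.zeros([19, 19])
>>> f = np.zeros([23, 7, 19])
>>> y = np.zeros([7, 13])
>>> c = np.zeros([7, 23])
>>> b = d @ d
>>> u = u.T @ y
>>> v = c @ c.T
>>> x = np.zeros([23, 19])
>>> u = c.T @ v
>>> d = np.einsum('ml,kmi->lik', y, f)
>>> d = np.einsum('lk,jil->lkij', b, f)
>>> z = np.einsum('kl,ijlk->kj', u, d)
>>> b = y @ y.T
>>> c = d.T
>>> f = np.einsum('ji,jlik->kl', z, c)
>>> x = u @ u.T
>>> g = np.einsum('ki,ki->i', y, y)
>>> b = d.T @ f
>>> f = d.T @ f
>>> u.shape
(23, 7)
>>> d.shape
(19, 19, 7, 23)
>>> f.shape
(23, 7, 19, 7)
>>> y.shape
(7, 13)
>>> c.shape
(23, 7, 19, 19)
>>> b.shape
(23, 7, 19, 7)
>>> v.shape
(7, 7)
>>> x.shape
(23, 23)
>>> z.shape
(23, 19)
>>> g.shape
(13,)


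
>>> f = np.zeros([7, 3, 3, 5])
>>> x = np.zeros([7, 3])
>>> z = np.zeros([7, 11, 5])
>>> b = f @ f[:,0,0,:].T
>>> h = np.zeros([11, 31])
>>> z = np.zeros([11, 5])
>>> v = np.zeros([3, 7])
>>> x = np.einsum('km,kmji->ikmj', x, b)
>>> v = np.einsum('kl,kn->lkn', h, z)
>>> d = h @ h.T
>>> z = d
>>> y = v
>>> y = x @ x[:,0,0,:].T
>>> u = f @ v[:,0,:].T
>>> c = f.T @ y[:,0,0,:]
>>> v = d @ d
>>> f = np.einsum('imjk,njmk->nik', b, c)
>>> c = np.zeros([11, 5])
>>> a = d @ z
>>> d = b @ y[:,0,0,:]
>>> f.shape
(5, 7, 7)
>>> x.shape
(7, 7, 3, 3)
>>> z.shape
(11, 11)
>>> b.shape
(7, 3, 3, 7)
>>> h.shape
(11, 31)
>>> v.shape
(11, 11)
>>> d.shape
(7, 3, 3, 7)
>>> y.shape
(7, 7, 3, 7)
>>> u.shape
(7, 3, 3, 31)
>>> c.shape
(11, 5)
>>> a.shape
(11, 11)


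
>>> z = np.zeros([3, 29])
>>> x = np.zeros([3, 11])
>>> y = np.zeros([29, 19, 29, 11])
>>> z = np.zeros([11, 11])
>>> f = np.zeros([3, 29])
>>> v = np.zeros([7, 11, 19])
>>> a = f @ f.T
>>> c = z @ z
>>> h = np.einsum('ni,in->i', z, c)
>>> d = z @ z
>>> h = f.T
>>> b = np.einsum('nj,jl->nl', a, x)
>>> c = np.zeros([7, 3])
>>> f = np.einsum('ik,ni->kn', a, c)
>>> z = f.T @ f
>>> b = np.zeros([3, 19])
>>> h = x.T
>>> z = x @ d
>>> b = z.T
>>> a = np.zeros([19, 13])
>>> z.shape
(3, 11)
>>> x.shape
(3, 11)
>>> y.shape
(29, 19, 29, 11)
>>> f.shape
(3, 7)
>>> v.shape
(7, 11, 19)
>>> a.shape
(19, 13)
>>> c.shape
(7, 3)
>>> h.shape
(11, 3)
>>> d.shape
(11, 11)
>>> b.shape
(11, 3)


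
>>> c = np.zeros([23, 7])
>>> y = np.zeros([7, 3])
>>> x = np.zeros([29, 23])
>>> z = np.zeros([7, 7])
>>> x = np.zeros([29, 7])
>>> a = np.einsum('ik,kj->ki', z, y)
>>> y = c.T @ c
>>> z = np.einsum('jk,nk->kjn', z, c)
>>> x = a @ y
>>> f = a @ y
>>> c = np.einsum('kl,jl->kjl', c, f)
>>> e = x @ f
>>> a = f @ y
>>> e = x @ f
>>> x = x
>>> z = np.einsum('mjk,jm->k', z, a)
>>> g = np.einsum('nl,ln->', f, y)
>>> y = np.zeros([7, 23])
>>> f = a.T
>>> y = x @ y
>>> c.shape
(23, 7, 7)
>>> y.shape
(7, 23)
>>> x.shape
(7, 7)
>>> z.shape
(23,)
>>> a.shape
(7, 7)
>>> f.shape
(7, 7)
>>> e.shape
(7, 7)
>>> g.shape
()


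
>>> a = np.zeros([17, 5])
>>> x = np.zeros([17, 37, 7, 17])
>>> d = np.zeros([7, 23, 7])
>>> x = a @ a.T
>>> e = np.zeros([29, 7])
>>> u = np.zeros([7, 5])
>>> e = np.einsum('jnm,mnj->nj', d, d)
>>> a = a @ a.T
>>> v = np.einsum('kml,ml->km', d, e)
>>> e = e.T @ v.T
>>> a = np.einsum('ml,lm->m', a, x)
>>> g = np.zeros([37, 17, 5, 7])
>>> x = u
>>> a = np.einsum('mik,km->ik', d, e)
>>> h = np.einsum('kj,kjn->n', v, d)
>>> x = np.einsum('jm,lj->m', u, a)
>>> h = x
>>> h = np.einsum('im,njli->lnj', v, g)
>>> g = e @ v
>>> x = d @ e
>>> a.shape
(23, 7)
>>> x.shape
(7, 23, 7)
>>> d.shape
(7, 23, 7)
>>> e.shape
(7, 7)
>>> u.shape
(7, 5)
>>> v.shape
(7, 23)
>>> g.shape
(7, 23)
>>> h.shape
(5, 37, 17)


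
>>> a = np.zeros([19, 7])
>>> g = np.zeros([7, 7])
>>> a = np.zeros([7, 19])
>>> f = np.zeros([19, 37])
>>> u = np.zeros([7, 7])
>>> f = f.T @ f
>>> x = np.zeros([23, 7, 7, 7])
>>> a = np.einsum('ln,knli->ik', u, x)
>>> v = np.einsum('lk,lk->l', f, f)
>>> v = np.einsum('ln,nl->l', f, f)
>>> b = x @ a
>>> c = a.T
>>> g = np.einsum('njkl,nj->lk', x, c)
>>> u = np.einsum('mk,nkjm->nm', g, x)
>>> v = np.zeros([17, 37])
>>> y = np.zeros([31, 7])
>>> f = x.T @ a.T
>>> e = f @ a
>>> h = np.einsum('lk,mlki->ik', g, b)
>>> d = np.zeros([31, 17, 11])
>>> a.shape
(7, 23)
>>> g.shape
(7, 7)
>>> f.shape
(7, 7, 7, 7)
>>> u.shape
(23, 7)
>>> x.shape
(23, 7, 7, 7)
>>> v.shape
(17, 37)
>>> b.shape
(23, 7, 7, 23)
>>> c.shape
(23, 7)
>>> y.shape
(31, 7)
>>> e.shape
(7, 7, 7, 23)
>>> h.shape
(23, 7)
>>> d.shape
(31, 17, 11)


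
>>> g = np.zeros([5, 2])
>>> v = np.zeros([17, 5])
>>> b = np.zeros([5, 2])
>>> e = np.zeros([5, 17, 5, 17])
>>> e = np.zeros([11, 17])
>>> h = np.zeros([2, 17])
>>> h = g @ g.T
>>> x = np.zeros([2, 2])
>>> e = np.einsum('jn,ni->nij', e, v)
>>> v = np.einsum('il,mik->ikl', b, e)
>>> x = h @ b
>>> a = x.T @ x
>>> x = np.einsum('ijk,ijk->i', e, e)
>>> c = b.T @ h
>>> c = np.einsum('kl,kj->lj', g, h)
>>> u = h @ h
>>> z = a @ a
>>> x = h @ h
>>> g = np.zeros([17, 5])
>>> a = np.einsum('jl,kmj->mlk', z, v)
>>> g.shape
(17, 5)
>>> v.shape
(5, 11, 2)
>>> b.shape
(5, 2)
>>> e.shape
(17, 5, 11)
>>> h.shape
(5, 5)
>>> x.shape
(5, 5)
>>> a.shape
(11, 2, 5)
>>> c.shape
(2, 5)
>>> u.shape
(5, 5)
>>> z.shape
(2, 2)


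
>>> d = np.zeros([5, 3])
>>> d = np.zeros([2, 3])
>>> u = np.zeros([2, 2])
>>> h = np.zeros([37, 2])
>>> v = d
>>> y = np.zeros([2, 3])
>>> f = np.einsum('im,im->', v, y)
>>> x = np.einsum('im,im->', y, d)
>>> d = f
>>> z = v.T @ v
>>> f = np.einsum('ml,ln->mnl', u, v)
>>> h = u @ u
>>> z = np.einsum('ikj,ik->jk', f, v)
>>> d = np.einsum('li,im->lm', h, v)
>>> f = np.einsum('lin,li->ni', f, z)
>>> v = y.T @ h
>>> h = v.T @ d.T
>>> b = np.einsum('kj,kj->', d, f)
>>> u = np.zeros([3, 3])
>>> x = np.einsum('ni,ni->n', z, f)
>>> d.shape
(2, 3)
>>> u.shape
(3, 3)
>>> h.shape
(2, 2)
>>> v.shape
(3, 2)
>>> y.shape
(2, 3)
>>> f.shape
(2, 3)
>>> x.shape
(2,)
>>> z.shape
(2, 3)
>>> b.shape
()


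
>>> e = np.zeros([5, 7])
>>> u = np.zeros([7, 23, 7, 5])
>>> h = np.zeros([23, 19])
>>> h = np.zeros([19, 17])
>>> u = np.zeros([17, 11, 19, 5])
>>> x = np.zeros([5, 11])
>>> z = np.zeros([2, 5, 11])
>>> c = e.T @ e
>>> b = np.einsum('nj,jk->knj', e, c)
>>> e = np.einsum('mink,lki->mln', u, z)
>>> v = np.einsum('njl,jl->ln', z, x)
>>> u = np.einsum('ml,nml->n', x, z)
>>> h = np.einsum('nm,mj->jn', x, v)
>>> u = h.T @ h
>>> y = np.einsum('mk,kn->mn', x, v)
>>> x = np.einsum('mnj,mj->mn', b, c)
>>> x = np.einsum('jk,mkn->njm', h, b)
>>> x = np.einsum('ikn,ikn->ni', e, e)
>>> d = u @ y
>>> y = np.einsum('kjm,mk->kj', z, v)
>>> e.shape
(17, 2, 19)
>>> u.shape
(5, 5)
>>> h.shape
(2, 5)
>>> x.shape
(19, 17)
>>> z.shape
(2, 5, 11)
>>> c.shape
(7, 7)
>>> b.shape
(7, 5, 7)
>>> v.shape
(11, 2)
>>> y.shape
(2, 5)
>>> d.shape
(5, 2)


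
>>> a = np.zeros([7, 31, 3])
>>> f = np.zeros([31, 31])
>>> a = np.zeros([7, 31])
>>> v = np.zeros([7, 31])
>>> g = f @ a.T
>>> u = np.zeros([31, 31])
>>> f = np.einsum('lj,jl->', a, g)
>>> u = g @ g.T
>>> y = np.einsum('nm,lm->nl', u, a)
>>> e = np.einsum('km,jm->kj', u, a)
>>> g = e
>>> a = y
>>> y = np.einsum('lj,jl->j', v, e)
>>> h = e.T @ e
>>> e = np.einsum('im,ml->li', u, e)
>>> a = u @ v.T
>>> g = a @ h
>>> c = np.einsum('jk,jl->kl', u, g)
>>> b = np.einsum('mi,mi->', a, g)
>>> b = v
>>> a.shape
(31, 7)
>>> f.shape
()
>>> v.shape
(7, 31)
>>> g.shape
(31, 7)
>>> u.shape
(31, 31)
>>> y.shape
(31,)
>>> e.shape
(7, 31)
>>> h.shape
(7, 7)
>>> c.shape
(31, 7)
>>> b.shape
(7, 31)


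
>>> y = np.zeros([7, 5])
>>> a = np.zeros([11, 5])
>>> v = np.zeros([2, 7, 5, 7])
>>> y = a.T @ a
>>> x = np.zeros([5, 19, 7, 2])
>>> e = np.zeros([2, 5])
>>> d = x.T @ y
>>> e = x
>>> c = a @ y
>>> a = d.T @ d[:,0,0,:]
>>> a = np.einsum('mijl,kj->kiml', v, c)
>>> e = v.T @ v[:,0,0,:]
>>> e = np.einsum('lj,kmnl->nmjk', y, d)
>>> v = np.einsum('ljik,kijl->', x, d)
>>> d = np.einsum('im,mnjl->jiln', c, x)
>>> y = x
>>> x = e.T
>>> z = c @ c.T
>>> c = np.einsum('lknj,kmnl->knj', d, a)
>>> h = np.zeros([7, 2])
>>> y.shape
(5, 19, 7, 2)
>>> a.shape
(11, 7, 2, 7)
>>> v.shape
()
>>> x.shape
(2, 5, 7, 19)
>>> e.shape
(19, 7, 5, 2)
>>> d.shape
(7, 11, 2, 19)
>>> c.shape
(11, 2, 19)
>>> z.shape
(11, 11)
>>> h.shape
(7, 2)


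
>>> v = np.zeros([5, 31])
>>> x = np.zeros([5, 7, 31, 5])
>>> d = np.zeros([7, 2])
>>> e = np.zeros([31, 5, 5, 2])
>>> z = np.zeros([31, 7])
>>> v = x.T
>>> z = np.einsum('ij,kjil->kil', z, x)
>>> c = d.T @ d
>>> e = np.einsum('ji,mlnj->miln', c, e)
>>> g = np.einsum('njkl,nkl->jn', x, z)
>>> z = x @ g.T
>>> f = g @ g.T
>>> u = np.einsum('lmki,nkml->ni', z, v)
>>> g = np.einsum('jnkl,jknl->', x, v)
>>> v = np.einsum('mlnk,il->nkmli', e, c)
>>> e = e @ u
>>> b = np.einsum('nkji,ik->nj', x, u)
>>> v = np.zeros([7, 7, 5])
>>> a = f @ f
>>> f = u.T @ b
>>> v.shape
(7, 7, 5)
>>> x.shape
(5, 7, 31, 5)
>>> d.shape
(7, 2)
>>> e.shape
(31, 2, 5, 7)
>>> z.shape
(5, 7, 31, 7)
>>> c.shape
(2, 2)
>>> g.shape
()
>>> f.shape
(7, 31)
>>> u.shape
(5, 7)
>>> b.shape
(5, 31)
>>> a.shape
(7, 7)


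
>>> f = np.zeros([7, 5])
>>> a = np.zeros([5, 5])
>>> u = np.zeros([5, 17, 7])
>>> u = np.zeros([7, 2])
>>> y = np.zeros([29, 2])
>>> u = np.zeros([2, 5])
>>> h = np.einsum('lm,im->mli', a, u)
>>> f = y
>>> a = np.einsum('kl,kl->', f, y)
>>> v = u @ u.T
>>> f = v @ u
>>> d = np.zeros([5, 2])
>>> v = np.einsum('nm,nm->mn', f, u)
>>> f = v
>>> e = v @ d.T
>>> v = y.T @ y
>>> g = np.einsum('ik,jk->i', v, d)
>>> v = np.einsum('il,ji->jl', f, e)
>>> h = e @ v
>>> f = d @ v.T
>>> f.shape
(5, 5)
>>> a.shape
()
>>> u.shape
(2, 5)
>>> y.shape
(29, 2)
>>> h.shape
(5, 2)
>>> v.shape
(5, 2)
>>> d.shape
(5, 2)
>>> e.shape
(5, 5)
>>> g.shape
(2,)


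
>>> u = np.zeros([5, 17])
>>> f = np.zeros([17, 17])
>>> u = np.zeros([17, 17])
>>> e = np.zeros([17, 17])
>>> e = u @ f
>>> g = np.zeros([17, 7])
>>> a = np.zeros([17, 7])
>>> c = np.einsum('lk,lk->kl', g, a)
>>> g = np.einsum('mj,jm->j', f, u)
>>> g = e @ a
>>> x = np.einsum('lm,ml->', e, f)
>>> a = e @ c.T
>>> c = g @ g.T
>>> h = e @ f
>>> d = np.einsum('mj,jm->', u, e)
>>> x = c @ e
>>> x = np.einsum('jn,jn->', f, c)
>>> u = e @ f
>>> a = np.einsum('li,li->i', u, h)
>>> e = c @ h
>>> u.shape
(17, 17)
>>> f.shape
(17, 17)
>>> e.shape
(17, 17)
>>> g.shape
(17, 7)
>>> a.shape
(17,)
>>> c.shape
(17, 17)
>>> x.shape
()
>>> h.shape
(17, 17)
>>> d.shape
()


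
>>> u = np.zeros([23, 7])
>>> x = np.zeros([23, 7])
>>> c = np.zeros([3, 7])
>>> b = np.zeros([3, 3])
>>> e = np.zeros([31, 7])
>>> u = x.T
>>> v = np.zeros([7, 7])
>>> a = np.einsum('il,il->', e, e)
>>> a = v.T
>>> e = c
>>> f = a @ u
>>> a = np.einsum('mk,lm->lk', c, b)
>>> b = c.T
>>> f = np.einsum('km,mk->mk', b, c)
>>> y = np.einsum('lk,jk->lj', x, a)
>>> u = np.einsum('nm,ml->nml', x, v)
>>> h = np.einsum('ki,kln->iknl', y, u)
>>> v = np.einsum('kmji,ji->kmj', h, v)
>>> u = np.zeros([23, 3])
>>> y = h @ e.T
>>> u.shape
(23, 3)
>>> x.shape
(23, 7)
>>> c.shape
(3, 7)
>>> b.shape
(7, 3)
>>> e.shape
(3, 7)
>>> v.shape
(3, 23, 7)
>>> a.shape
(3, 7)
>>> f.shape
(3, 7)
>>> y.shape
(3, 23, 7, 3)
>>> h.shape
(3, 23, 7, 7)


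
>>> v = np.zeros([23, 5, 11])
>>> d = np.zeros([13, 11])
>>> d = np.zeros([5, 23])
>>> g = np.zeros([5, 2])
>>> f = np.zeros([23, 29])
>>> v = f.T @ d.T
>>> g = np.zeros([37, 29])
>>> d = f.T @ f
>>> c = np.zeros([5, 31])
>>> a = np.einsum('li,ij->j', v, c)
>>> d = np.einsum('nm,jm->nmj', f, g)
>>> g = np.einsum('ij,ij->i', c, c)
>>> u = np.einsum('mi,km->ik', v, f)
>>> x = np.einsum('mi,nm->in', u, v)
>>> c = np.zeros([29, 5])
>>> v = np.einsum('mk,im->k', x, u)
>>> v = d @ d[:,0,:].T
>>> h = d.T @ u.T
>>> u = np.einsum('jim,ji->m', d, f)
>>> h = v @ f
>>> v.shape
(23, 29, 23)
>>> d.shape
(23, 29, 37)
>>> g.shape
(5,)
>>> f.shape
(23, 29)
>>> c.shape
(29, 5)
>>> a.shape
(31,)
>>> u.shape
(37,)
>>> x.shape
(23, 29)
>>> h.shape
(23, 29, 29)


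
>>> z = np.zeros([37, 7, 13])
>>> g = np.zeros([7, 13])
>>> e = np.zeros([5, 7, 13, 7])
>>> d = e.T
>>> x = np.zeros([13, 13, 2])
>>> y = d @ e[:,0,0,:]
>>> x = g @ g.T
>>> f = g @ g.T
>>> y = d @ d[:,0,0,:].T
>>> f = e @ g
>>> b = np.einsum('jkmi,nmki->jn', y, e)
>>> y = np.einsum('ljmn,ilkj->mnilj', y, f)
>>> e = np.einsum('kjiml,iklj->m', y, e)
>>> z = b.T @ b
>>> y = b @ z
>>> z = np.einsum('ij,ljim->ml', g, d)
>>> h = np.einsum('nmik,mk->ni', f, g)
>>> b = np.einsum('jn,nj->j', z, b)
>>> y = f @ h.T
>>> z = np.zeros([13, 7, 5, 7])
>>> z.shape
(13, 7, 5, 7)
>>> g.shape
(7, 13)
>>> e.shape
(7,)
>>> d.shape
(7, 13, 7, 5)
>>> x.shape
(7, 7)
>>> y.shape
(5, 7, 13, 5)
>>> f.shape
(5, 7, 13, 13)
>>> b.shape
(5,)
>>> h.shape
(5, 13)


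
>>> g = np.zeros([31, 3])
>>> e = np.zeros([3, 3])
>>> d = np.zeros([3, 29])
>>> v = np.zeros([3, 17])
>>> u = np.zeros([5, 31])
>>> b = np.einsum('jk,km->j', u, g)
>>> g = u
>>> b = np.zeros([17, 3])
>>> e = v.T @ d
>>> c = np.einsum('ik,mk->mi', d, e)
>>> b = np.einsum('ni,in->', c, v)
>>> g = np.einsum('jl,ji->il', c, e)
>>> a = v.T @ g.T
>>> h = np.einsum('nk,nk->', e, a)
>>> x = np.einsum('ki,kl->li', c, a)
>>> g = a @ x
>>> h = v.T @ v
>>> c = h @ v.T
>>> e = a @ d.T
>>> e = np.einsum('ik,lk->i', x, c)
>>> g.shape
(17, 3)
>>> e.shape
(29,)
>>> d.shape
(3, 29)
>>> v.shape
(3, 17)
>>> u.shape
(5, 31)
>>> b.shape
()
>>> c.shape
(17, 3)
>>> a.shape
(17, 29)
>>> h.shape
(17, 17)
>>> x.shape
(29, 3)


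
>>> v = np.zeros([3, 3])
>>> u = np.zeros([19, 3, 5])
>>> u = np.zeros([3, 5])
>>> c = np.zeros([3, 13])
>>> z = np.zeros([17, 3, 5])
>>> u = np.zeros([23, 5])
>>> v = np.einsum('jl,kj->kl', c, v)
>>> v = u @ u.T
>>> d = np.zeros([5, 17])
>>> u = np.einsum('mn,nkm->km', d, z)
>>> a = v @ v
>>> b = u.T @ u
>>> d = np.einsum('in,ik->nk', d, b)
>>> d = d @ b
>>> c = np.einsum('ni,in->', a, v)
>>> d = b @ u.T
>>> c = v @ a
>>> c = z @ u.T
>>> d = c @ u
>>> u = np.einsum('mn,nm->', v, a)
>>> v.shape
(23, 23)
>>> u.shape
()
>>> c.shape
(17, 3, 3)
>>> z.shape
(17, 3, 5)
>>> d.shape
(17, 3, 5)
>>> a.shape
(23, 23)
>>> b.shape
(5, 5)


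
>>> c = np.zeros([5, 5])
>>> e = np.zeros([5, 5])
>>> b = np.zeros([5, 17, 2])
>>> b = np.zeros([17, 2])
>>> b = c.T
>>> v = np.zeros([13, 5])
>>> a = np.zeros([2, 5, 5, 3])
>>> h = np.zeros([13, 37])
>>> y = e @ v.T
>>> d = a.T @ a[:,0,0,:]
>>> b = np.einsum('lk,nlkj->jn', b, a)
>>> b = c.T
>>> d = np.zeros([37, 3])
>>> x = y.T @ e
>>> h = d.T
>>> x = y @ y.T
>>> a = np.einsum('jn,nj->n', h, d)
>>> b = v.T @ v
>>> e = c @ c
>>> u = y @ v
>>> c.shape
(5, 5)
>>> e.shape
(5, 5)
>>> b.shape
(5, 5)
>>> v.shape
(13, 5)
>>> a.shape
(37,)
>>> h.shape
(3, 37)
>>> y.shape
(5, 13)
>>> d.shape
(37, 3)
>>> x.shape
(5, 5)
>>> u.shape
(5, 5)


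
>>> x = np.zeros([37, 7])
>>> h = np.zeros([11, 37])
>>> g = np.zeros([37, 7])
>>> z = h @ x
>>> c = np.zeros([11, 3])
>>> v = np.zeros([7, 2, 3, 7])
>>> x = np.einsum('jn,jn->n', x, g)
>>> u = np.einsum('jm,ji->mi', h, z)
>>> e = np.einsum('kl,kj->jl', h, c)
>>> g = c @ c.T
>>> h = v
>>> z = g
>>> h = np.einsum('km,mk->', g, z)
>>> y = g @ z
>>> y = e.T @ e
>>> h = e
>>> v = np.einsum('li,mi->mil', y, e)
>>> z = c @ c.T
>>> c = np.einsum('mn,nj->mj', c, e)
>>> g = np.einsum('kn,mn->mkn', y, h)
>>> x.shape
(7,)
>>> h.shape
(3, 37)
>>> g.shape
(3, 37, 37)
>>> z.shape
(11, 11)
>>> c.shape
(11, 37)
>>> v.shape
(3, 37, 37)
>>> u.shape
(37, 7)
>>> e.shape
(3, 37)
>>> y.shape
(37, 37)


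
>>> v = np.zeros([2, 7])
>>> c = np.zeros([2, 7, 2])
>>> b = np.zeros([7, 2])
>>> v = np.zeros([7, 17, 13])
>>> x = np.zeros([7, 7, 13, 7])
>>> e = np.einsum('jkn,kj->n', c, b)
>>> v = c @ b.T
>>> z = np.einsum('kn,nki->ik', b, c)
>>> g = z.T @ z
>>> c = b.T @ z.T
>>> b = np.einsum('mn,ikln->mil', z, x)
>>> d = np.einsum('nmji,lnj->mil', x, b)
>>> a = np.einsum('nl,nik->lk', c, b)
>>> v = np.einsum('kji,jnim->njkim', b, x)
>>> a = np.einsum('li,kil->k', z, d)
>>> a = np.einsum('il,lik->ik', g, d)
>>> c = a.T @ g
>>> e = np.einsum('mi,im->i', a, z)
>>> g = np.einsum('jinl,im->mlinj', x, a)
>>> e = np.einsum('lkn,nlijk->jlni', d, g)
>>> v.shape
(7, 7, 2, 13, 7)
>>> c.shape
(2, 7)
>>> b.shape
(2, 7, 13)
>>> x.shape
(7, 7, 13, 7)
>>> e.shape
(13, 7, 2, 7)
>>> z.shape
(2, 7)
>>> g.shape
(2, 7, 7, 13, 7)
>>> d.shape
(7, 7, 2)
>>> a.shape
(7, 2)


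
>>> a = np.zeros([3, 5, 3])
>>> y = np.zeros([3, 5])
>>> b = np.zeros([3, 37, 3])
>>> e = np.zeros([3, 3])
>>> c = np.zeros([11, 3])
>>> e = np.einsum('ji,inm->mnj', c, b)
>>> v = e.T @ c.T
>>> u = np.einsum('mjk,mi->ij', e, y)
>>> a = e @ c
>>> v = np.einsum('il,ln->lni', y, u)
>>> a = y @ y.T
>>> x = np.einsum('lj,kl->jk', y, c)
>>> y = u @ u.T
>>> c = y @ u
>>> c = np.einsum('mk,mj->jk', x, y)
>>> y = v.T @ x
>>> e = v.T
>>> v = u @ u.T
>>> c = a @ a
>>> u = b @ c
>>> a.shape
(3, 3)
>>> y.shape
(3, 37, 11)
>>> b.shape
(3, 37, 3)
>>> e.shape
(3, 37, 5)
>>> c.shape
(3, 3)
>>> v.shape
(5, 5)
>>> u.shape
(3, 37, 3)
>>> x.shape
(5, 11)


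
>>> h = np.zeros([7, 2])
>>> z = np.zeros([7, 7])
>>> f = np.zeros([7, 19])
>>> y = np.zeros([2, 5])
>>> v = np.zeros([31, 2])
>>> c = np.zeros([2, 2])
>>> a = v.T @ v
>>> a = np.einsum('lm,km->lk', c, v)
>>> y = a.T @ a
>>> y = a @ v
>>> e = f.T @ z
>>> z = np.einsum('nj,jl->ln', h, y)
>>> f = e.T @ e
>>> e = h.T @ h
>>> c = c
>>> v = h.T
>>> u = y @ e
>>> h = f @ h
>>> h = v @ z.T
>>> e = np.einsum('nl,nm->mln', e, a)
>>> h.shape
(2, 2)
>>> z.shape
(2, 7)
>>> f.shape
(7, 7)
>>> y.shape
(2, 2)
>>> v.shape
(2, 7)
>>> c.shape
(2, 2)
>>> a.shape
(2, 31)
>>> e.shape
(31, 2, 2)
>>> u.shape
(2, 2)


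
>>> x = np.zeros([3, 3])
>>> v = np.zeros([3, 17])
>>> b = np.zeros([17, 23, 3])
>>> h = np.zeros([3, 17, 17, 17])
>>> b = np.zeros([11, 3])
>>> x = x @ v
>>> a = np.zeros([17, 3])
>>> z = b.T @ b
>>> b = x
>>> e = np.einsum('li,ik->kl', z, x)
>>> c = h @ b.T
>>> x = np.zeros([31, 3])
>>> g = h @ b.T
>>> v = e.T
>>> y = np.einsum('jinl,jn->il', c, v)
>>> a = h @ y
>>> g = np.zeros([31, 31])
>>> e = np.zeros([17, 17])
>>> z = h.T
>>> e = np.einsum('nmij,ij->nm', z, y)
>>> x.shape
(31, 3)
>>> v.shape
(3, 17)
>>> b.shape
(3, 17)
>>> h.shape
(3, 17, 17, 17)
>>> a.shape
(3, 17, 17, 3)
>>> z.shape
(17, 17, 17, 3)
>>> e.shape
(17, 17)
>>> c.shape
(3, 17, 17, 3)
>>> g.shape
(31, 31)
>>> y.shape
(17, 3)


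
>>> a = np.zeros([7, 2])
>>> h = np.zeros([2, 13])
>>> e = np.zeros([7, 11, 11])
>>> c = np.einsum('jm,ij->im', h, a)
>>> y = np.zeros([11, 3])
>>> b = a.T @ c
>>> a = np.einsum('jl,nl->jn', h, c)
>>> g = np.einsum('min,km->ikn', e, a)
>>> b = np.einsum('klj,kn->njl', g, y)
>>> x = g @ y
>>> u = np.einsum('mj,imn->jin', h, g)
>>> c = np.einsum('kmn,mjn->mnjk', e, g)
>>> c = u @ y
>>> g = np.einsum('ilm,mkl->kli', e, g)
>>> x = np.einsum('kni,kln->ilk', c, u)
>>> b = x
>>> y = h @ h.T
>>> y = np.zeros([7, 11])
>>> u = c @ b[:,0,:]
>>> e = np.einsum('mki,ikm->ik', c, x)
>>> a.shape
(2, 7)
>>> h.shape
(2, 13)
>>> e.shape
(3, 11)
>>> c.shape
(13, 11, 3)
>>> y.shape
(7, 11)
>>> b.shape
(3, 11, 13)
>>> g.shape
(2, 11, 7)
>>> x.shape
(3, 11, 13)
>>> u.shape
(13, 11, 13)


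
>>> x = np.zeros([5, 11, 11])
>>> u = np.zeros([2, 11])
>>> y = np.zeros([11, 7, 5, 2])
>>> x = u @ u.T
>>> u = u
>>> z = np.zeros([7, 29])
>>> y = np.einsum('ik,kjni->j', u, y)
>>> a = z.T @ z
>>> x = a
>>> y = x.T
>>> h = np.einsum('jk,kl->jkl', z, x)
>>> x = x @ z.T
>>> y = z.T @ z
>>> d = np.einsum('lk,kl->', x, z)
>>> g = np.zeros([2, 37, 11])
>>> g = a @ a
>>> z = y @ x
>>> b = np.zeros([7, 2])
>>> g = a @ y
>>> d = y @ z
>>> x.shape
(29, 7)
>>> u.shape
(2, 11)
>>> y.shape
(29, 29)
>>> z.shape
(29, 7)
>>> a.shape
(29, 29)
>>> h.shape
(7, 29, 29)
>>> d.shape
(29, 7)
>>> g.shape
(29, 29)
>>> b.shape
(7, 2)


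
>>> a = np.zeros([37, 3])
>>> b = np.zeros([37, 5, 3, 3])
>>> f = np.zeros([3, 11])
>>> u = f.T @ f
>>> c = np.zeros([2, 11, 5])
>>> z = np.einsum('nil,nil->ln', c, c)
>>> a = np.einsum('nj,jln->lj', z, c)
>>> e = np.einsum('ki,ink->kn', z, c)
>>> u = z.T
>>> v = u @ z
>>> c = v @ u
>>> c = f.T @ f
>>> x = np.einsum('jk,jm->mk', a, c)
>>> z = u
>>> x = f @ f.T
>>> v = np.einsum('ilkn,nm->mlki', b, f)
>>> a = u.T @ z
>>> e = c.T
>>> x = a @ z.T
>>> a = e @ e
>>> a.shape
(11, 11)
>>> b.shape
(37, 5, 3, 3)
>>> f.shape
(3, 11)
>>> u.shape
(2, 5)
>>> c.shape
(11, 11)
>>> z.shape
(2, 5)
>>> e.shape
(11, 11)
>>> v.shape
(11, 5, 3, 37)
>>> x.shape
(5, 2)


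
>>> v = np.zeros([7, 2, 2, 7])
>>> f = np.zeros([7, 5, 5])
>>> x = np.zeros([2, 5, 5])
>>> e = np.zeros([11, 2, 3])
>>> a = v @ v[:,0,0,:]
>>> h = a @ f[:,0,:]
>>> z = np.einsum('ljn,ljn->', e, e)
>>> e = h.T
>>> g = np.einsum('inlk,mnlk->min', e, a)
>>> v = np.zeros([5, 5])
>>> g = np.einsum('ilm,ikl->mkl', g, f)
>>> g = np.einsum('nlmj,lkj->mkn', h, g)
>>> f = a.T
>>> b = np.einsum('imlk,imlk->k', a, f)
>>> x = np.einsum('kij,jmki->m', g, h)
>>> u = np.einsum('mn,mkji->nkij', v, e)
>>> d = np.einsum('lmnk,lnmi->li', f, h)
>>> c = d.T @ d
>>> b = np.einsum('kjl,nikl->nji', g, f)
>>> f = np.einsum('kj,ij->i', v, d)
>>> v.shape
(5, 5)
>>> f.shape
(7,)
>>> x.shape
(2,)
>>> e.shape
(5, 2, 2, 7)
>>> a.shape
(7, 2, 2, 7)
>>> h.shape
(7, 2, 2, 5)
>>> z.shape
()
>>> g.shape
(2, 5, 7)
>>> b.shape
(7, 5, 2)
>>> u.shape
(5, 2, 7, 2)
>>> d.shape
(7, 5)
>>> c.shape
(5, 5)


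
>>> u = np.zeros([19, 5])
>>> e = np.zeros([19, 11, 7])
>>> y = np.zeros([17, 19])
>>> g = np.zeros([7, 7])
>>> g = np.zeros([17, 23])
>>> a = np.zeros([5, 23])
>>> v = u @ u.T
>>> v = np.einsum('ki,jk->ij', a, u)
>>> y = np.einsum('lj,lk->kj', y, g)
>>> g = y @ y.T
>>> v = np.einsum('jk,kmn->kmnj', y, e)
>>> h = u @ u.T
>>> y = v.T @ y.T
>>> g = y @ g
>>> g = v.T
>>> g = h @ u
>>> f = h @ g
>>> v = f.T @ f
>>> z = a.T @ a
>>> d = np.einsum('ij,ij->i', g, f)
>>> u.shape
(19, 5)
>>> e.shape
(19, 11, 7)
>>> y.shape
(23, 7, 11, 23)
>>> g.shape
(19, 5)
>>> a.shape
(5, 23)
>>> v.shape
(5, 5)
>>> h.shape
(19, 19)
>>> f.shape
(19, 5)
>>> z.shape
(23, 23)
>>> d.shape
(19,)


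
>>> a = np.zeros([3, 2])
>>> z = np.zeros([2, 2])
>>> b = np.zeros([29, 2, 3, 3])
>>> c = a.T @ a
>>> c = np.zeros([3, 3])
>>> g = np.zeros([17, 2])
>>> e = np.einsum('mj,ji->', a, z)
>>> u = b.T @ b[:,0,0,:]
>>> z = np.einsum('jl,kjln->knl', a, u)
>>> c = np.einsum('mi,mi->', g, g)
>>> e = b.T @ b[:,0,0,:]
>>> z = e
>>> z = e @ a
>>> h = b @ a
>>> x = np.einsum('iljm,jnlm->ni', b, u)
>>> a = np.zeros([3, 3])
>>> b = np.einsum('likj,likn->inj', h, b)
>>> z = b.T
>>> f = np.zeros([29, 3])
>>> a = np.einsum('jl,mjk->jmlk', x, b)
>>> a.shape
(3, 2, 29, 2)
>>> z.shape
(2, 3, 2)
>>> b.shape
(2, 3, 2)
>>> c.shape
()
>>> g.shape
(17, 2)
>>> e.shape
(3, 3, 2, 3)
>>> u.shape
(3, 3, 2, 3)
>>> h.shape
(29, 2, 3, 2)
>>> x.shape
(3, 29)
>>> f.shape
(29, 3)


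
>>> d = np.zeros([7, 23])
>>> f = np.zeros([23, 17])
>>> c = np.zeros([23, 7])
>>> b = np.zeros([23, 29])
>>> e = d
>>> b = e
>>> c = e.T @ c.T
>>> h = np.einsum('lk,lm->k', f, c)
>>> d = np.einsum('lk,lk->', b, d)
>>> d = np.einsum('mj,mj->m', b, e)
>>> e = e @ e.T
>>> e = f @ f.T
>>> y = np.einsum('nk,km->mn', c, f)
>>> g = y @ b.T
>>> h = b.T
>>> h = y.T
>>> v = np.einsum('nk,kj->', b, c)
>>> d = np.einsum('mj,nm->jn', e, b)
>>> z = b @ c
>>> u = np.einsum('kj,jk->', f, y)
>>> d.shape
(23, 7)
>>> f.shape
(23, 17)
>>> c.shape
(23, 23)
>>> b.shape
(7, 23)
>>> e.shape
(23, 23)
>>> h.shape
(23, 17)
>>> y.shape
(17, 23)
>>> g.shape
(17, 7)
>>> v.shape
()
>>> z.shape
(7, 23)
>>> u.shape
()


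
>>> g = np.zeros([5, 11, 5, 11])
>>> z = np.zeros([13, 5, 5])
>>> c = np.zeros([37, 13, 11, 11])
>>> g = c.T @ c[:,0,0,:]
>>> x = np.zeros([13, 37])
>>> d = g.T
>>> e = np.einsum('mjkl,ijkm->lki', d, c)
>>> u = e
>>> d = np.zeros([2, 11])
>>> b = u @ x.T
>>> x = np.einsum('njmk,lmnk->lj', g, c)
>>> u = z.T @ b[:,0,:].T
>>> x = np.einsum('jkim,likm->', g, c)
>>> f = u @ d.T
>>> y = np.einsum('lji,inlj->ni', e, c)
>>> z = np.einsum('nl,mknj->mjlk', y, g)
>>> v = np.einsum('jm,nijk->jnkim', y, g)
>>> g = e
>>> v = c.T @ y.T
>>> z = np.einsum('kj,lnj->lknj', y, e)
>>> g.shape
(11, 11, 37)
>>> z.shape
(11, 13, 11, 37)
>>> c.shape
(37, 13, 11, 11)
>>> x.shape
()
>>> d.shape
(2, 11)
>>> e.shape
(11, 11, 37)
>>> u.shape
(5, 5, 11)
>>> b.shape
(11, 11, 13)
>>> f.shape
(5, 5, 2)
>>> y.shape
(13, 37)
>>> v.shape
(11, 11, 13, 13)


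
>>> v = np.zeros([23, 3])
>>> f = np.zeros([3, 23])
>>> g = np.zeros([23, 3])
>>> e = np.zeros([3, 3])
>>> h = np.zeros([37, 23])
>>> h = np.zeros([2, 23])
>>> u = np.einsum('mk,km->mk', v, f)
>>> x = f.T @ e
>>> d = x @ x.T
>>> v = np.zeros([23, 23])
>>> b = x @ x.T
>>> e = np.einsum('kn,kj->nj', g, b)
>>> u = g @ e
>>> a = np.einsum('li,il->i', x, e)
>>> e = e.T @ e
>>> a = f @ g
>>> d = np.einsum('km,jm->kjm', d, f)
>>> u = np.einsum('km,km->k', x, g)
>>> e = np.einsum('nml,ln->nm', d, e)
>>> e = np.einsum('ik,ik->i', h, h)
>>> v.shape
(23, 23)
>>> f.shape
(3, 23)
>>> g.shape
(23, 3)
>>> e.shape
(2,)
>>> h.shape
(2, 23)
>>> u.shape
(23,)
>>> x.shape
(23, 3)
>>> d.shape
(23, 3, 23)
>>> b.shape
(23, 23)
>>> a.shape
(3, 3)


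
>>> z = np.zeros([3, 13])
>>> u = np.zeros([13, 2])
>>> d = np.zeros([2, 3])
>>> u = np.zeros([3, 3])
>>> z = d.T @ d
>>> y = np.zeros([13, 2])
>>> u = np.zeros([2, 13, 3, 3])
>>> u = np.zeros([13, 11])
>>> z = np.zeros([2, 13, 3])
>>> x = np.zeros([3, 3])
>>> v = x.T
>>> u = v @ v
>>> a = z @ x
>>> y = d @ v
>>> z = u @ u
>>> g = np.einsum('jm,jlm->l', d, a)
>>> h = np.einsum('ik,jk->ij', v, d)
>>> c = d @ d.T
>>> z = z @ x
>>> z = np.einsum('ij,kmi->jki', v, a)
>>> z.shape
(3, 2, 3)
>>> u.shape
(3, 3)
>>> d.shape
(2, 3)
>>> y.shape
(2, 3)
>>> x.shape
(3, 3)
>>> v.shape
(3, 3)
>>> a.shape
(2, 13, 3)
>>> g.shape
(13,)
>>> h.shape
(3, 2)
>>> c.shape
(2, 2)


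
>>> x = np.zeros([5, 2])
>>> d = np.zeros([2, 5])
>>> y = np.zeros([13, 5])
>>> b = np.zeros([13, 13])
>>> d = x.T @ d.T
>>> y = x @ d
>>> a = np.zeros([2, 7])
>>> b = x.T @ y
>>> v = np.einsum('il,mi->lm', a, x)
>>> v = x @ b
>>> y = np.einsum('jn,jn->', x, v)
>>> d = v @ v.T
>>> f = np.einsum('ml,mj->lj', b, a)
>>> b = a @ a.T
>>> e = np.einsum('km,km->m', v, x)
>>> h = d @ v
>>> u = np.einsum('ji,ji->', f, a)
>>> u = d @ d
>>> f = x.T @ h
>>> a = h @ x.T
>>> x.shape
(5, 2)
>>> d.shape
(5, 5)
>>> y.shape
()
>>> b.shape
(2, 2)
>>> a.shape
(5, 5)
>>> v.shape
(5, 2)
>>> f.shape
(2, 2)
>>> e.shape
(2,)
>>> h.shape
(5, 2)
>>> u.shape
(5, 5)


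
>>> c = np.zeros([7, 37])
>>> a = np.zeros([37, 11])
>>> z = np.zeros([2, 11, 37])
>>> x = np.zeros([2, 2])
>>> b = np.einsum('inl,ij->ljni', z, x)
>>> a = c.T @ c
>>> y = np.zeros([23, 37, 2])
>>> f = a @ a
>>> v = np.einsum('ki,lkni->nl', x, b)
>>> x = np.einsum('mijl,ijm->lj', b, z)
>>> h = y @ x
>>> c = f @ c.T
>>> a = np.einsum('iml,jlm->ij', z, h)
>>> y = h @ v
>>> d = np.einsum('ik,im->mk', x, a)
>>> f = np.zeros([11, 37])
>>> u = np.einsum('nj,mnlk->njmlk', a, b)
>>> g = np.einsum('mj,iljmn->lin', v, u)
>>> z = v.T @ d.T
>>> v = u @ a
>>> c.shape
(37, 7)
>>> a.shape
(2, 23)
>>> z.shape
(37, 23)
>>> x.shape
(2, 11)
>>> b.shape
(37, 2, 11, 2)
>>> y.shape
(23, 37, 37)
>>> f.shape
(11, 37)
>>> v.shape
(2, 23, 37, 11, 23)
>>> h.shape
(23, 37, 11)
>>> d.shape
(23, 11)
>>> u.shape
(2, 23, 37, 11, 2)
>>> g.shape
(23, 2, 2)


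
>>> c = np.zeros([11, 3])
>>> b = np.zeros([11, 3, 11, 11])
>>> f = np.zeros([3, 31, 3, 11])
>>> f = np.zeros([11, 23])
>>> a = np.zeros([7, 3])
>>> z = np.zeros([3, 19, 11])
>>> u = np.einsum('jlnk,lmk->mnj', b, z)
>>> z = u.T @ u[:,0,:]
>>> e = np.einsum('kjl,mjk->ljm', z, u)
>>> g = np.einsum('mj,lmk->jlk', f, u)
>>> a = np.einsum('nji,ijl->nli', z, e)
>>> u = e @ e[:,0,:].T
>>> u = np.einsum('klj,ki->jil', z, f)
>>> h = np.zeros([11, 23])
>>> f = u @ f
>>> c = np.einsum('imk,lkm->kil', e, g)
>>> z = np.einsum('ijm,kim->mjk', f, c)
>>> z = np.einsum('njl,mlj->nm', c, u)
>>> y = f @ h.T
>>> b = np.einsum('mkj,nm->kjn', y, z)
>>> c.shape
(19, 11, 23)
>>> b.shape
(23, 11, 19)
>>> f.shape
(11, 23, 23)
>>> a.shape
(11, 19, 11)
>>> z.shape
(19, 11)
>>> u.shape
(11, 23, 11)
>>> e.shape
(11, 11, 19)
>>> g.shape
(23, 19, 11)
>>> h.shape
(11, 23)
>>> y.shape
(11, 23, 11)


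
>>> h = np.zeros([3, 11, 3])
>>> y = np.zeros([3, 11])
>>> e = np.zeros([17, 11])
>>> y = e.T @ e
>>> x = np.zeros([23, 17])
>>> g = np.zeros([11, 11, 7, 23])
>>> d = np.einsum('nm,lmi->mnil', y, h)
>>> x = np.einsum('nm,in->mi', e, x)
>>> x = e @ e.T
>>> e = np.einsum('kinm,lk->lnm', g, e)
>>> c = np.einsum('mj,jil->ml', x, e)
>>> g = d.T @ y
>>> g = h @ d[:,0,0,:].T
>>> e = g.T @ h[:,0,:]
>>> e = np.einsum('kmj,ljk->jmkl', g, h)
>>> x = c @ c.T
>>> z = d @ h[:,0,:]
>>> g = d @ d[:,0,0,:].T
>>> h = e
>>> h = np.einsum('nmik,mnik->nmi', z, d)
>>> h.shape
(11, 11, 3)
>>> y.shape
(11, 11)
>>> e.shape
(11, 11, 3, 3)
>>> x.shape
(17, 17)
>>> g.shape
(11, 11, 3, 11)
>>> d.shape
(11, 11, 3, 3)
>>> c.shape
(17, 23)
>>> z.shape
(11, 11, 3, 3)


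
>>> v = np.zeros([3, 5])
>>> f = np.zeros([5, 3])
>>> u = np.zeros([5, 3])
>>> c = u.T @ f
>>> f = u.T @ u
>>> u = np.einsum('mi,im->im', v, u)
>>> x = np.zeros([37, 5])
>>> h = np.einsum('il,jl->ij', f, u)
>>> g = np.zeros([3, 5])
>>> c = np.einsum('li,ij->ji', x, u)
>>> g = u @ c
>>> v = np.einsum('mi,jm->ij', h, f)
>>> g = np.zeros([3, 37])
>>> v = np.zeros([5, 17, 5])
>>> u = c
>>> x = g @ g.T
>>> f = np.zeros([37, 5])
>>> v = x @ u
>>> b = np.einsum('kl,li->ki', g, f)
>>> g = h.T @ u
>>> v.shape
(3, 5)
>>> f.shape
(37, 5)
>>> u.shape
(3, 5)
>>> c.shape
(3, 5)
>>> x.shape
(3, 3)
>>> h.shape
(3, 5)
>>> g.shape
(5, 5)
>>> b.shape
(3, 5)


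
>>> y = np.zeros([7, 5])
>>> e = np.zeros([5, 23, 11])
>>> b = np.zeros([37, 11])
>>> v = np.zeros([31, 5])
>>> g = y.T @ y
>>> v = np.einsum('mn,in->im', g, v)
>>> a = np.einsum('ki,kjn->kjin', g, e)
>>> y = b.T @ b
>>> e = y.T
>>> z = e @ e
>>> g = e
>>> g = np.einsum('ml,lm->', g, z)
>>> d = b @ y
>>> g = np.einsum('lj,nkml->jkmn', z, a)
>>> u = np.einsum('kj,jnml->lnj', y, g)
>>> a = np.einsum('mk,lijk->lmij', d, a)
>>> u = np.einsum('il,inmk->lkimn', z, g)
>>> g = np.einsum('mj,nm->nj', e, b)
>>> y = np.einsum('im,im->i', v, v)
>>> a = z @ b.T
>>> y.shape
(31,)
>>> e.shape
(11, 11)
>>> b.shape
(37, 11)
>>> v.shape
(31, 5)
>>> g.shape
(37, 11)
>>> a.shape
(11, 37)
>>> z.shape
(11, 11)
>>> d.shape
(37, 11)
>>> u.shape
(11, 5, 11, 5, 23)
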